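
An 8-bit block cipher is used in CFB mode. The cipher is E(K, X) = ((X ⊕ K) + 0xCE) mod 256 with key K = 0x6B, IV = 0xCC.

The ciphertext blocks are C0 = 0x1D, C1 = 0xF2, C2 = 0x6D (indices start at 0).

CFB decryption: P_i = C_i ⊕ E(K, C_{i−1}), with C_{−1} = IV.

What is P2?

P2 = 0x0A

P2: E(K, 0xF2) = 0x67; 0x6D ⊕ 0x67 = 0x0A.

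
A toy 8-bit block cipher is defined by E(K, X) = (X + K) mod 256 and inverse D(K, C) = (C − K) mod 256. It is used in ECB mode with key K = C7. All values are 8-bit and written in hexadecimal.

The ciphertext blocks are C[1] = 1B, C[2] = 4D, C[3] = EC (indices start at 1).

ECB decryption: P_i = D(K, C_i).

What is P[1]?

P[1] = 54

P[1]: D(K, 1B) = 54.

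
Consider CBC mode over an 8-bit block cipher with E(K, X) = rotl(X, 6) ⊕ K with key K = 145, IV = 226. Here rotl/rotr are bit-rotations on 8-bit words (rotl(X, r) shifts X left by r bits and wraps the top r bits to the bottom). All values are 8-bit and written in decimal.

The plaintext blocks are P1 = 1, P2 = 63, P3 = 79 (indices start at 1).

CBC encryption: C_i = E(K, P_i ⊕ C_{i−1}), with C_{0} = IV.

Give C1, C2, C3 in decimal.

C1 = 105, C2 = 4, C3 = 67

C1: P1 ⊕ 226 = 227; E(K, 227) = 105.
C2: P2 ⊕ 105 = 86; E(K, 86) = 4.
C3: P3 ⊕ 4 = 75; E(K, 75) = 67.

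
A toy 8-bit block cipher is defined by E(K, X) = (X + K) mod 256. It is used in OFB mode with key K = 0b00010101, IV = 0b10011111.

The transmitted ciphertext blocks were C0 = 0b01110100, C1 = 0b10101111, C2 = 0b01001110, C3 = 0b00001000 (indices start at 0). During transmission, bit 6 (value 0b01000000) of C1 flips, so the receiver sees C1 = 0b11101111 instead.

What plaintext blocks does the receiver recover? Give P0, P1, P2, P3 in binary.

OFB decryption: S_i = E(K, S_{i−1}) with S_{−1} = IV; P_i = C_i ⊕ S_i.
Only C1 changed, to 0b11101111. In OFB, a change in C_i flips the same bit in P_i only; the keystream is unaffected. Decrypting the received ciphertext:
P0: S = E(K, 0b10011111) = 0b10110100; 0b01110100 ⊕ 0b10110100 = 0b11000000.
P1: S = E(K, 0b10110100) = 0b11001001; 0b11101111 ⊕ 0b11001001 = 0b00100110.
P2: S = E(K, 0b11001001) = 0b11011110; 0b01001110 ⊕ 0b11011110 = 0b10010000.
P3: S = E(K, 0b11011110) = 0b11110011; 0b00001000 ⊕ 0b11110011 = 0b11111011.
Blocks that differ from the original plaintext: P1.

P0 = 0b11000000, P1 = 0b00100110, P2 = 0b10010000, P3 = 0b11111011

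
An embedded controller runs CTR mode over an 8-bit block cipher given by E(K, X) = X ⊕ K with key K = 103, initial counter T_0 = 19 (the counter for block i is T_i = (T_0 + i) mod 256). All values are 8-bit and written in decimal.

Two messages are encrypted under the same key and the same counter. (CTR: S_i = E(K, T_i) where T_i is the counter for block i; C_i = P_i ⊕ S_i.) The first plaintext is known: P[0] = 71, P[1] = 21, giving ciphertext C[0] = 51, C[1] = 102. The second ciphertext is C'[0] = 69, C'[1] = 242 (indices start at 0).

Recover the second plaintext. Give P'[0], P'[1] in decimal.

P'[0] = 49, P'[1] = 129

In CTR with a reused counter, both messages share the same keystream S_i, so C_i ⊕ C'_i = P_i ⊕ P'_i and thus P'_i = P_i ⊕ C_i ⊕ C'_i.
P'[0]: 71 ⊕ 51 ⊕ 69 = 49.
P'[1]: 21 ⊕ 102 ⊕ 242 = 129.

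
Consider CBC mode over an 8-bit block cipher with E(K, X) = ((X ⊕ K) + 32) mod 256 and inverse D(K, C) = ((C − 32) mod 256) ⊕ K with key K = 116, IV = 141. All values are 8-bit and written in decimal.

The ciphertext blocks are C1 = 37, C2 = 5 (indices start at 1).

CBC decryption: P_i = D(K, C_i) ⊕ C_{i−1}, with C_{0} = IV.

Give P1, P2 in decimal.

P1: D(K, 37) = 113; 113 ⊕ 141 = 252.
P2: D(K, 5) = 145; 145 ⊕ 37 = 180.

P1 = 252, P2 = 180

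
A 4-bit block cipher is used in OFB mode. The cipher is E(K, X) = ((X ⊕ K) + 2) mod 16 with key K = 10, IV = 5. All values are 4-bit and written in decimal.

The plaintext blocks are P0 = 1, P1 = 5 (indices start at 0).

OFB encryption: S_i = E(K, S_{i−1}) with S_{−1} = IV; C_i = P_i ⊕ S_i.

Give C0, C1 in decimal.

C0: S = E(K, 5) = 1; 1 ⊕ 1 = 0.
C1: S = E(K, 1) = 13; 5 ⊕ 13 = 8.

C0 = 0, C1 = 8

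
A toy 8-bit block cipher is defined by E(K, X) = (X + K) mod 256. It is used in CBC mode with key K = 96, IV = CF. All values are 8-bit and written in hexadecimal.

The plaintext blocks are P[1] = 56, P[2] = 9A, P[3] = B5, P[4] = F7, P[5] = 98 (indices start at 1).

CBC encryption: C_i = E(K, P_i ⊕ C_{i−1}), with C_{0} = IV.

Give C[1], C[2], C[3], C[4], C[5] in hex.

C[1]: P[1] ⊕ CF = 99; E(K, 99) = 2F.
C[2]: P[2] ⊕ 2F = B5; E(K, B5) = 4B.
C[3]: P[3] ⊕ 4B = FE; E(K, FE) = 94.
C[4]: P[4] ⊕ 94 = 63; E(K, 63) = F9.
C[5]: P[5] ⊕ F9 = 61; E(K, 61) = F7.

C[1] = 2F, C[2] = 4B, C[3] = 94, C[4] = F9, C[5] = F7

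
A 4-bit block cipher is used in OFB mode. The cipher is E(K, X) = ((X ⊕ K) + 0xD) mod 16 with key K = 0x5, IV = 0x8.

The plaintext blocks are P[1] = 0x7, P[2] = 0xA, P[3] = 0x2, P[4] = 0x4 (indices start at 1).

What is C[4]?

OFB encryption: S_i = E(K, S_{i−1}) with S_{0} = IV; C_i = P_i ⊕ S_i.
C[1]: S = E(K, 0x8) = 0xA; 0x7 ⊕ 0xA = 0xD.
C[2]: S = E(K, 0xA) = 0xC; 0xA ⊕ 0xC = 0x6.
C[3]: S = E(K, 0xC) = 0x6; 0x2 ⊕ 0x6 = 0x4.
C[4]: S = E(K, 0x6) = 0x0; 0x4 ⊕ 0x0 = 0x4.

C[4] = 0x4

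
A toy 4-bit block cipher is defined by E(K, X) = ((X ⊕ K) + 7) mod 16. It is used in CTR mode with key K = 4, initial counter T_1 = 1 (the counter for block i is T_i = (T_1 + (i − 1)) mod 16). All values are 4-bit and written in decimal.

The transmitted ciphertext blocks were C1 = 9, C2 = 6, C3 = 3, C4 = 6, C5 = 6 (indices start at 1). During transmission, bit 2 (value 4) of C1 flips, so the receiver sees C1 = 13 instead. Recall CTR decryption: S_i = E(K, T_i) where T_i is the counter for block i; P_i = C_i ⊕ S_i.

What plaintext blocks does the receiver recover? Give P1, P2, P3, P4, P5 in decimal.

Only C1 changed, to 13. In CTR, a change in C_i flips the same bit in P_i only; the keystream is unaffected. Decrypting the received ciphertext:
P1: T = 1, S = E(K, T) = 12; 13 ⊕ 12 = 1.
P2: T = 2, S = E(K, T) = 13; 6 ⊕ 13 = 11.
P3: T = 3, S = E(K, T) = 14; 3 ⊕ 14 = 13.
P4: T = 4, S = E(K, T) = 7; 6 ⊕ 7 = 1.
P5: T = 5, S = E(K, T) = 8; 6 ⊕ 8 = 14.
Blocks that differ from the original plaintext: P1.

P1 = 1, P2 = 11, P3 = 13, P4 = 1, P5 = 14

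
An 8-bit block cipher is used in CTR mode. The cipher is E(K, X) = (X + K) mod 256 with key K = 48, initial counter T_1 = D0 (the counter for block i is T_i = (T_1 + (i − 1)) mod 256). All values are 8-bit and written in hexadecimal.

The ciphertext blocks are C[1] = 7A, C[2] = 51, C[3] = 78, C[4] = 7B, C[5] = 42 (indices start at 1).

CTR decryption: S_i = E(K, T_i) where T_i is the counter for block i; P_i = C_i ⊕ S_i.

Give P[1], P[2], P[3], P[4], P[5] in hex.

P[1]: T = D0, S = E(K, T) = 18; 7A ⊕ 18 = 62.
P[2]: T = D1, S = E(K, T) = 19; 51 ⊕ 19 = 48.
P[3]: T = D2, S = E(K, T) = 1A; 78 ⊕ 1A = 62.
P[4]: T = D3, S = E(K, T) = 1B; 7B ⊕ 1B = 60.
P[5]: T = D4, S = E(K, T) = 1C; 42 ⊕ 1C = 5E.

P[1] = 62, P[2] = 48, P[3] = 62, P[4] = 60, P[5] = 5E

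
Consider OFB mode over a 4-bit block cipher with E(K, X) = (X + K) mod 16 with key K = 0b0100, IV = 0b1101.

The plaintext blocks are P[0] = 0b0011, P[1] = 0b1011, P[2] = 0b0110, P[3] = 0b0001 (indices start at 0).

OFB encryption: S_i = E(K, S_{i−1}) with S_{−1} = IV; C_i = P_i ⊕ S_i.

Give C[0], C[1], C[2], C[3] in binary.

C[0] = 0b0010, C[1] = 0b1110, C[2] = 0b1111, C[3] = 0b1100

C[0]: S = E(K, 0b1101) = 0b0001; 0b0011 ⊕ 0b0001 = 0b0010.
C[1]: S = E(K, 0b0001) = 0b0101; 0b1011 ⊕ 0b0101 = 0b1110.
C[2]: S = E(K, 0b0101) = 0b1001; 0b0110 ⊕ 0b1001 = 0b1111.
C[3]: S = E(K, 0b1001) = 0b1101; 0b0001 ⊕ 0b1101 = 0b1100.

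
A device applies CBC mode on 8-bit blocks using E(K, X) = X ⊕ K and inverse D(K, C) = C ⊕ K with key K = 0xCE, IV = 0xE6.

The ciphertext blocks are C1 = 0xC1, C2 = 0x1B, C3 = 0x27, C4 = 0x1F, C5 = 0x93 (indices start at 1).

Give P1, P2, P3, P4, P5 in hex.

CBC decryption: P_i = D(K, C_i) ⊕ C_{i−1}, with C_{0} = IV.
P1: D(K, 0xC1) = 0x0F; 0x0F ⊕ 0xE6 = 0xE9.
P2: D(K, 0x1B) = 0xD5; 0xD5 ⊕ 0xC1 = 0x14.
P3: D(K, 0x27) = 0xE9; 0xE9 ⊕ 0x1B = 0xF2.
P4: D(K, 0x1F) = 0xD1; 0xD1 ⊕ 0x27 = 0xF6.
P5: D(K, 0x93) = 0x5D; 0x5D ⊕ 0x1F = 0x42.

P1 = 0xE9, P2 = 0x14, P3 = 0xF2, P4 = 0xF6, P5 = 0x42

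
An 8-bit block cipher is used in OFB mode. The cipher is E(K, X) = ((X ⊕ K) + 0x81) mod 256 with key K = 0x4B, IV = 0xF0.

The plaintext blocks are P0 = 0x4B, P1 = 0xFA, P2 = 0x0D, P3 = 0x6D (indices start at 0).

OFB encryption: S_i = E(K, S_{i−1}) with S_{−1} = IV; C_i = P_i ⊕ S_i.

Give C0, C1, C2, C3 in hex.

C0: S = E(K, 0xF0) = 0x3C; 0x4B ⊕ 0x3C = 0x77.
C1: S = E(K, 0x3C) = 0xF8; 0xFA ⊕ 0xF8 = 0x02.
C2: S = E(K, 0xF8) = 0x34; 0x0D ⊕ 0x34 = 0x39.
C3: S = E(K, 0x34) = 0x00; 0x6D ⊕ 0x00 = 0x6D.

C0 = 0x77, C1 = 0x02, C2 = 0x39, C3 = 0x6D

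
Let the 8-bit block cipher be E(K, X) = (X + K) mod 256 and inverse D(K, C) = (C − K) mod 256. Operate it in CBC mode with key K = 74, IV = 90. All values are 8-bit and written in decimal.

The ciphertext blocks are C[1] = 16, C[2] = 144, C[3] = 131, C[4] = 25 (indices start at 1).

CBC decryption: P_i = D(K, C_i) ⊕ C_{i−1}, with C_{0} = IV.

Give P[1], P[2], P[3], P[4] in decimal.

P[1] = 156, P[2] = 86, P[3] = 169, P[4] = 76

P[1]: D(K, 16) = 198; 198 ⊕ 90 = 156.
P[2]: D(K, 144) = 70; 70 ⊕ 16 = 86.
P[3]: D(K, 131) = 57; 57 ⊕ 144 = 169.
P[4]: D(K, 25) = 207; 207 ⊕ 131 = 76.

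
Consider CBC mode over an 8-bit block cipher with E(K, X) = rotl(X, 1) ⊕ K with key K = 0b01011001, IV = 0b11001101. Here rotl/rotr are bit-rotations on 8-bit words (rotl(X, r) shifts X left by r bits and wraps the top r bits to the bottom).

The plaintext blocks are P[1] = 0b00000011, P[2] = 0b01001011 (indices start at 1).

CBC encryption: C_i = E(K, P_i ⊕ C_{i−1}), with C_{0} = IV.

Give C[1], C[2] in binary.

C[1]: P[1] ⊕ 0b11001101 = 0b11001110; E(K, 0b11001110) = 0b11000100.
C[2]: P[2] ⊕ 0b11000100 = 0b10001111; E(K, 0b10001111) = 0b01000110.

C[1] = 0b11000100, C[2] = 0b01000110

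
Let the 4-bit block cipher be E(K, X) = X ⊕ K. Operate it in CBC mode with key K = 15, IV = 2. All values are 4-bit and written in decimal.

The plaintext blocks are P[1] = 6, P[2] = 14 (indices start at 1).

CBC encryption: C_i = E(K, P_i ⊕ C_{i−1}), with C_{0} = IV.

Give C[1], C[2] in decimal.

C[1] = 11, C[2] = 10

C[1]: P[1] ⊕ 2 = 4; E(K, 4) = 11.
C[2]: P[2] ⊕ 11 = 5; E(K, 5) = 10.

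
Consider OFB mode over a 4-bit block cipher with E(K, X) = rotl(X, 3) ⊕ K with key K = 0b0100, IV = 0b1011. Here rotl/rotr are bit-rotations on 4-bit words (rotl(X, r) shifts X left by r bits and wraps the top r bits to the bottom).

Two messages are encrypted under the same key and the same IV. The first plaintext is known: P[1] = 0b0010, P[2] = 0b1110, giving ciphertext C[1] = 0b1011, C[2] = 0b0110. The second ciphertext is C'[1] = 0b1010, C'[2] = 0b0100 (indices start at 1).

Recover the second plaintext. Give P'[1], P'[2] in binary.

P'[1] = 0b0011, P'[2] = 0b1100

In OFB with a reused IV, both messages share the same keystream S_i, so C_i ⊕ C'_i = P_i ⊕ P'_i and thus P'_i = P_i ⊕ C_i ⊕ C'_i.
P'[1]: 0b0010 ⊕ 0b1011 ⊕ 0b1010 = 0b0011.
P'[2]: 0b1110 ⊕ 0b0110 ⊕ 0b0100 = 0b1100.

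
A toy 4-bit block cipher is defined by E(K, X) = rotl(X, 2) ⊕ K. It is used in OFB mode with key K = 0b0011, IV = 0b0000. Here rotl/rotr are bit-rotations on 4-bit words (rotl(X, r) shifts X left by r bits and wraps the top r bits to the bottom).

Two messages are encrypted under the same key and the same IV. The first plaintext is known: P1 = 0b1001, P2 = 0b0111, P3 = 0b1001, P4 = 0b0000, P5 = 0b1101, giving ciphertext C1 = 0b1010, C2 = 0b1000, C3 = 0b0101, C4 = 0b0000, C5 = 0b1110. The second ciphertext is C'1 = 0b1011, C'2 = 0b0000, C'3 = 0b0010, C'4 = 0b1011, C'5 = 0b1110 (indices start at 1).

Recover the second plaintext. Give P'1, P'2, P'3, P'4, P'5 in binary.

In OFB with a reused IV, both messages share the same keystream S_i, so C_i ⊕ C'_i = P_i ⊕ P'_i and thus P'_i = P_i ⊕ C_i ⊕ C'_i.
P'1: 0b1001 ⊕ 0b1010 ⊕ 0b1011 = 0b1000.
P'2: 0b0111 ⊕ 0b1000 ⊕ 0b0000 = 0b1111.
P'3: 0b1001 ⊕ 0b0101 ⊕ 0b0010 = 0b1110.
P'4: 0b0000 ⊕ 0b0000 ⊕ 0b1011 = 0b1011.
P'5: 0b1101 ⊕ 0b1110 ⊕ 0b1110 = 0b1101.

P'1 = 0b1000, P'2 = 0b1111, P'3 = 0b1110, P'4 = 0b1011, P'5 = 0b1101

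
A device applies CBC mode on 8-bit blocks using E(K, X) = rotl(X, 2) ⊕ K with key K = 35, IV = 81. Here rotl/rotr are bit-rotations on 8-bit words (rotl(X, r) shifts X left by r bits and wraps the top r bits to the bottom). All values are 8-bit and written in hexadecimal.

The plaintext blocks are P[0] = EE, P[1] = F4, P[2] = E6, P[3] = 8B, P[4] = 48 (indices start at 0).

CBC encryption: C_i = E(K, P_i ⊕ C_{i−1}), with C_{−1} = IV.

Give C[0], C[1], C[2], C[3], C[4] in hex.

C[0]: P[0] ⊕ 81 = 6F; E(K, 6F) = 88.
C[1]: P[1] ⊕ 88 = 7C; E(K, 7C) = C4.
C[2]: P[2] ⊕ C4 = 22; E(K, 22) = BD.
C[3]: P[3] ⊕ BD = 36; E(K, 36) = ED.
C[4]: P[4] ⊕ ED = A5; E(K, A5) = A3.

C[0] = 88, C[1] = C4, C[2] = BD, C[3] = ED, C[4] = A3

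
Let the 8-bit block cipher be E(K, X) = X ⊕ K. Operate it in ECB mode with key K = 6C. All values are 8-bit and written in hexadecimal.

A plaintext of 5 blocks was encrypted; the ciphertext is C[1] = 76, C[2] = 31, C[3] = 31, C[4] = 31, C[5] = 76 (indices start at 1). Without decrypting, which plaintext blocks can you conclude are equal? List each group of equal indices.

P[1] = P[5]; P[2] = P[3] = P[4]

ECB encrypts each block independently with the same key, so equal ciphertext blocks imply equal plaintext blocks.
C[1] = C[5] = 76, so P[1] = P[5].
C[2] = C[3] = C[4] = 31, so P[2] = P[3] = P[4].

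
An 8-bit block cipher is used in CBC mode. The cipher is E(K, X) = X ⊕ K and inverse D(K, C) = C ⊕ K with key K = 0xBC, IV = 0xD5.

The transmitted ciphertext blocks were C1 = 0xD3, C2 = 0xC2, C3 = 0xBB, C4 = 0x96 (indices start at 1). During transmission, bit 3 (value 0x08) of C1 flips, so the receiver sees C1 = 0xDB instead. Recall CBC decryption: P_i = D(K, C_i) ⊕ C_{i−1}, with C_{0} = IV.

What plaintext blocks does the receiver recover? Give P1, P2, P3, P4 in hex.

P1 = 0xB2, P2 = 0xA5, P3 = 0xC5, P4 = 0x91

Only C1 changed, to 0xDB. In CBC, a change in C_i garbles P_i and flips the same bit in P_{i+1}. Decrypting the received ciphertext:
P1: D(K, 0xDB) = 0x67; 0x67 ⊕ 0xD5 = 0xB2.
P2: D(K, 0xC2) = 0x7E; 0x7E ⊕ 0xDB = 0xA5.
P3: D(K, 0xBB) = 0x07; 0x07 ⊕ 0xC2 = 0xC5.
P4: D(K, 0x96) = 0x2A; 0x2A ⊕ 0xBB = 0x91.
Blocks that differ from the original plaintext: P1, P2.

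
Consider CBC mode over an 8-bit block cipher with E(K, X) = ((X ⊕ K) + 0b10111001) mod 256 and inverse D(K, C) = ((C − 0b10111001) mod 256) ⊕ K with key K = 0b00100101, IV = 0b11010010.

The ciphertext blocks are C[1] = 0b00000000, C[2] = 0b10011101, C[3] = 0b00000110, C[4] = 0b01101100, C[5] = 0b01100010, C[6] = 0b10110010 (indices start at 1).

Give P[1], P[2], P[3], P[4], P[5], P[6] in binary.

P[1] = 0b10110000, P[2] = 0b11000001, P[3] = 0b11110101, P[4] = 0b10010000, P[5] = 0b11100000, P[6] = 0b10111110

CBC decryption: P_i = D(K, C_i) ⊕ C_{i−1}, with C_{0} = IV.
P[1]: D(K, 0b00000000) = 0b01100010; 0b01100010 ⊕ 0b11010010 = 0b10110000.
P[2]: D(K, 0b10011101) = 0b11000001; 0b11000001 ⊕ 0b00000000 = 0b11000001.
P[3]: D(K, 0b00000110) = 0b01101000; 0b01101000 ⊕ 0b10011101 = 0b11110101.
P[4]: D(K, 0b01101100) = 0b10010110; 0b10010110 ⊕ 0b00000110 = 0b10010000.
P[5]: D(K, 0b01100010) = 0b10001100; 0b10001100 ⊕ 0b01101100 = 0b11100000.
P[6]: D(K, 0b10110010) = 0b11011100; 0b11011100 ⊕ 0b01100010 = 0b10111110.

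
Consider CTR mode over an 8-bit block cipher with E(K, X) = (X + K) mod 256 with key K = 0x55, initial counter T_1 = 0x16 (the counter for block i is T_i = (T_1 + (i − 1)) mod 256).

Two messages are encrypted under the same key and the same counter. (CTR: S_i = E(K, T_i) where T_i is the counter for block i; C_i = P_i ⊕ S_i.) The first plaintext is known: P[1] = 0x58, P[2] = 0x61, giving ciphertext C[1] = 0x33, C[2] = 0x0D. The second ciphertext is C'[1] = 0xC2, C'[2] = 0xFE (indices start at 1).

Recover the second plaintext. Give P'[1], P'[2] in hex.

P'[1] = 0xA9, P'[2] = 0x92

In CTR with a reused counter, both messages share the same keystream S_i, so C_i ⊕ C'_i = P_i ⊕ P'_i and thus P'_i = P_i ⊕ C_i ⊕ C'_i.
P'[1]: 0x58 ⊕ 0x33 ⊕ 0xC2 = 0xA9.
P'[2]: 0x61 ⊕ 0x0D ⊕ 0xFE = 0x92.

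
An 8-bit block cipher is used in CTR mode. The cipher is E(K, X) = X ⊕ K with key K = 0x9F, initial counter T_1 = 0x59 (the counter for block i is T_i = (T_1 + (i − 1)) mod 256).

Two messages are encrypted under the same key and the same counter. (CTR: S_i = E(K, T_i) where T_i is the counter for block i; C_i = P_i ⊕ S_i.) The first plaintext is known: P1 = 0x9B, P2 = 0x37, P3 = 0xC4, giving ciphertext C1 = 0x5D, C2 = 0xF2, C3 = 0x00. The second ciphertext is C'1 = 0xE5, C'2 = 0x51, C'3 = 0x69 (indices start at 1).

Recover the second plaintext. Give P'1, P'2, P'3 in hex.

In CTR with a reused counter, both messages share the same keystream S_i, so C_i ⊕ C'_i = P_i ⊕ P'_i and thus P'_i = P_i ⊕ C_i ⊕ C'_i.
P'1: 0x9B ⊕ 0x5D ⊕ 0xE5 = 0x23.
P'2: 0x37 ⊕ 0xF2 ⊕ 0x51 = 0x94.
P'3: 0xC4 ⊕ 0x00 ⊕ 0x69 = 0xAD.

P'1 = 0x23, P'2 = 0x94, P'3 = 0xAD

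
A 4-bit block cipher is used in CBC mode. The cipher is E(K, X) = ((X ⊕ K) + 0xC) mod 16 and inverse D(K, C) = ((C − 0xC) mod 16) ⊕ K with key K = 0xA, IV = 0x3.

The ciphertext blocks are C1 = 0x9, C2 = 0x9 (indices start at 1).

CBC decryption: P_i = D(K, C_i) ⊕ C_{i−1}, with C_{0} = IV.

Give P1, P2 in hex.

P1: D(K, 0x9) = 0x7; 0x7 ⊕ 0x3 = 0x4.
P2: D(K, 0x9) = 0x7; 0x7 ⊕ 0x9 = 0xE.

P1 = 0x4, P2 = 0xE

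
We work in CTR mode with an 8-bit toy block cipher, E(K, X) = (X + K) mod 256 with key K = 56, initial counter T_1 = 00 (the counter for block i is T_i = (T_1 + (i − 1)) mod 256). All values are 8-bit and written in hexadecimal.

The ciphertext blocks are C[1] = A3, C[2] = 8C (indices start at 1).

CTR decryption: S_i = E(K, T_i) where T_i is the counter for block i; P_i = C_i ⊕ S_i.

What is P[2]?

P[2]: T = 01, S = E(K, T) = 57; 8C ⊕ 57 = DB.

P[2] = DB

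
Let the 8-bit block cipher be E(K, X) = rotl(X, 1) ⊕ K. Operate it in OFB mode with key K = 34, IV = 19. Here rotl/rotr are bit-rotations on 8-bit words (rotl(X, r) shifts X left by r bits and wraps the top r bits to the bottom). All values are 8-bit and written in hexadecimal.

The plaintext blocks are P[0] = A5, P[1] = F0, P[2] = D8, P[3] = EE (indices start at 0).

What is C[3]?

C[3] = 52

OFB encryption: S_i = E(K, S_{i−1}) with S_{−1} = IV; C_i = P_i ⊕ S_i.
C[0]: S = E(K, 19) = 06; A5 ⊕ 06 = A3.
C[1]: S = E(K, 06) = 38; F0 ⊕ 38 = C8.
C[2]: S = E(K, 38) = 44; D8 ⊕ 44 = 9C.
C[3]: S = E(K, 44) = BC; EE ⊕ BC = 52.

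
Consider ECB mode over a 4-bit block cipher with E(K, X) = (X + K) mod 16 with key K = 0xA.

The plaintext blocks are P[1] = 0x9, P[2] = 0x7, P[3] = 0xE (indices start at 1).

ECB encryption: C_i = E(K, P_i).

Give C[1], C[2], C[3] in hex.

C[1] = 0x3, C[2] = 0x1, C[3] = 0x8

C[1]: E(K, 0x9) = 0x3.
C[2]: E(K, 0x7) = 0x1.
C[3]: E(K, 0xE) = 0x8.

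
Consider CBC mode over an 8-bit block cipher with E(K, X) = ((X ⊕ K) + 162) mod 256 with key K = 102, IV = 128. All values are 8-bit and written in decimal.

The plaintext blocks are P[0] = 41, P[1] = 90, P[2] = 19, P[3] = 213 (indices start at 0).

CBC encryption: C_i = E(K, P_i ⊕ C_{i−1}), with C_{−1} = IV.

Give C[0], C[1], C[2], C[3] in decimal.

C[0]: P[0] ⊕ 128 = 169; E(K, 169) = 113.
C[1]: P[1] ⊕ 113 = 43; E(K, 43) = 239.
C[2]: P[2] ⊕ 239 = 252; E(K, 252) = 60.
C[3]: P[3] ⊕ 60 = 233; E(K, 233) = 49.

C[0] = 113, C[1] = 239, C[2] = 60, C[3] = 49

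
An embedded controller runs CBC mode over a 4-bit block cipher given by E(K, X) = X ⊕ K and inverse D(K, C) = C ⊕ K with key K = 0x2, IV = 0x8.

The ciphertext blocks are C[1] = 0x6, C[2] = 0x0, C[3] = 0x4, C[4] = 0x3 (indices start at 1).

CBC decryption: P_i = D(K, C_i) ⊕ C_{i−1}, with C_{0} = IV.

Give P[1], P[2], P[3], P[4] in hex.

P[1]: D(K, 0x6) = 0x4; 0x4 ⊕ 0x8 = 0xC.
P[2]: D(K, 0x0) = 0x2; 0x2 ⊕ 0x6 = 0x4.
P[3]: D(K, 0x4) = 0x6; 0x6 ⊕ 0x0 = 0x6.
P[4]: D(K, 0x3) = 0x1; 0x1 ⊕ 0x4 = 0x5.

P[1] = 0xC, P[2] = 0x4, P[3] = 0x6, P[4] = 0x5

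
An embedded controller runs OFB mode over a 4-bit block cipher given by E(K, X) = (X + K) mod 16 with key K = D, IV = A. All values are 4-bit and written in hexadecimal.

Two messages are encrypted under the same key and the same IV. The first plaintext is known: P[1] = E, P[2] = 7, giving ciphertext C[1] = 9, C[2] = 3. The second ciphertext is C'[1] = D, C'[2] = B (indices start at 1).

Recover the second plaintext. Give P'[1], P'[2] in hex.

P'[1] = A, P'[2] = F

In OFB with a reused IV, both messages share the same keystream S_i, so C_i ⊕ C'_i = P_i ⊕ P'_i and thus P'_i = P_i ⊕ C_i ⊕ C'_i.
P'[1]: E ⊕ 9 ⊕ D = A.
P'[2]: 7 ⊕ 3 ⊕ B = F.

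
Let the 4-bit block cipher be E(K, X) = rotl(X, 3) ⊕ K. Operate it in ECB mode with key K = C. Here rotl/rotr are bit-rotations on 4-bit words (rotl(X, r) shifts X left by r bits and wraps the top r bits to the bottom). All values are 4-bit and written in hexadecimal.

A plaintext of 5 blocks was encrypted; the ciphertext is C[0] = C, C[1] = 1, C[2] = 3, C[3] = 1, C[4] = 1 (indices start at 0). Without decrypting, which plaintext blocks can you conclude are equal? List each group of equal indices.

P[1] = P[3] = P[4]

ECB encrypts each block independently with the same key, so equal ciphertext blocks imply equal plaintext blocks.
C[1] = C[3] = C[4] = 1, so P[1] = P[3] = P[4].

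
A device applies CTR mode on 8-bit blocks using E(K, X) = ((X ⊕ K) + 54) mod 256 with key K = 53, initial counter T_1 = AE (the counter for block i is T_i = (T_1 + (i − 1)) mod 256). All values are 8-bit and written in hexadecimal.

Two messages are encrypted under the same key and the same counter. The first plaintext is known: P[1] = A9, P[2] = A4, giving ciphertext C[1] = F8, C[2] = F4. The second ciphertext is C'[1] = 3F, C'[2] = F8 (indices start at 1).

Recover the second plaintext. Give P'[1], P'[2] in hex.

In CTR with a reused counter, both messages share the same keystream S_i, so C_i ⊕ C'_i = P_i ⊕ P'_i and thus P'_i = P_i ⊕ C_i ⊕ C'_i.
P'[1]: A9 ⊕ F8 ⊕ 3F = 6E.
P'[2]: A4 ⊕ F4 ⊕ F8 = A8.

P'[1] = 6E, P'[2] = A8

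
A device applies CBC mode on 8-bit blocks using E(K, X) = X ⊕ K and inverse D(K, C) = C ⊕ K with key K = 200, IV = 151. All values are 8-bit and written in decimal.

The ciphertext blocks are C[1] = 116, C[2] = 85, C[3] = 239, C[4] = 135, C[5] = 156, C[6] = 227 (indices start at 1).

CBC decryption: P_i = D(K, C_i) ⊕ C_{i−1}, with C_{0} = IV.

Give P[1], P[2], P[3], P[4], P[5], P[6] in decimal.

P[1] = 43, P[2] = 233, P[3] = 114, P[4] = 160, P[5] = 211, P[6] = 183

P[1]: D(K, 116) = 188; 188 ⊕ 151 = 43.
P[2]: D(K, 85) = 157; 157 ⊕ 116 = 233.
P[3]: D(K, 239) = 39; 39 ⊕ 85 = 114.
P[4]: D(K, 135) = 79; 79 ⊕ 239 = 160.
P[5]: D(K, 156) = 84; 84 ⊕ 135 = 211.
P[6]: D(K, 227) = 43; 43 ⊕ 156 = 183.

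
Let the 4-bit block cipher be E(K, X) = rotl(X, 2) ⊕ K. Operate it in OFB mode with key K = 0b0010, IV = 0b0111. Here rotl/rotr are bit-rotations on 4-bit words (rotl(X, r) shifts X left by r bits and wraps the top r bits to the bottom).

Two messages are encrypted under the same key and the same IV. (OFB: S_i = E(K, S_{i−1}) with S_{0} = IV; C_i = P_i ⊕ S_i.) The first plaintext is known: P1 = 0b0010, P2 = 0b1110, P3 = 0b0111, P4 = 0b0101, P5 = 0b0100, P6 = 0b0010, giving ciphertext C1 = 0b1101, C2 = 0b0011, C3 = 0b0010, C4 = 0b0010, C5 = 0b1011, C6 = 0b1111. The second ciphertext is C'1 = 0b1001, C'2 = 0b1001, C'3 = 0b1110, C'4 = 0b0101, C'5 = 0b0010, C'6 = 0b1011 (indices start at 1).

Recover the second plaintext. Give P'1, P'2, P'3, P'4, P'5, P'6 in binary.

In OFB with a reused IV, both messages share the same keystream S_i, so C_i ⊕ C'_i = P_i ⊕ P'_i and thus P'_i = P_i ⊕ C_i ⊕ C'_i.
P'1: 0b0010 ⊕ 0b1101 ⊕ 0b1001 = 0b0110.
P'2: 0b1110 ⊕ 0b0011 ⊕ 0b1001 = 0b0100.
P'3: 0b0111 ⊕ 0b0010 ⊕ 0b1110 = 0b1011.
P'4: 0b0101 ⊕ 0b0010 ⊕ 0b0101 = 0b0010.
P'5: 0b0100 ⊕ 0b1011 ⊕ 0b0010 = 0b1101.
P'6: 0b0010 ⊕ 0b1111 ⊕ 0b1011 = 0b0110.

P'1 = 0b0110, P'2 = 0b0100, P'3 = 0b1011, P'4 = 0b0010, P'5 = 0b1101, P'6 = 0b0110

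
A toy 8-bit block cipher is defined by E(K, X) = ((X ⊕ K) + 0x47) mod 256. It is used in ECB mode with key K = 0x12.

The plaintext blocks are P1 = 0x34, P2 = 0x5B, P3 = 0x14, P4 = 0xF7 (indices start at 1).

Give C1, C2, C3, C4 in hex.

C1 = 0x6D, C2 = 0x90, C3 = 0x4D, C4 = 0x2C

ECB encryption: C_i = E(K, P_i).
C1: E(K, 0x34) = 0x6D.
C2: E(K, 0x5B) = 0x90.
C3: E(K, 0x14) = 0x4D.
C4: E(K, 0xF7) = 0x2C.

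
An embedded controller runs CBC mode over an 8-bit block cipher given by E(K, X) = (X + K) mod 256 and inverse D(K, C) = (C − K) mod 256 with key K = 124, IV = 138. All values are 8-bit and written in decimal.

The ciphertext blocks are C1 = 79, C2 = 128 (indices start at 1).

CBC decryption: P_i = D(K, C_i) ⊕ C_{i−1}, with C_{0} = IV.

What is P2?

P2 = 75

P2: D(K, 128) = 4; 4 ⊕ 79 = 75.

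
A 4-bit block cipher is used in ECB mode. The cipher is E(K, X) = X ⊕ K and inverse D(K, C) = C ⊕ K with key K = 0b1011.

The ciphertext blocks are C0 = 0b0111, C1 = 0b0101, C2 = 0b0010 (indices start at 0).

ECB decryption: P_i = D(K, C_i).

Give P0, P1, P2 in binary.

P0: D(K, 0b0111) = 0b1100.
P1: D(K, 0b0101) = 0b1110.
P2: D(K, 0b0010) = 0b1001.

P0 = 0b1100, P1 = 0b1110, P2 = 0b1001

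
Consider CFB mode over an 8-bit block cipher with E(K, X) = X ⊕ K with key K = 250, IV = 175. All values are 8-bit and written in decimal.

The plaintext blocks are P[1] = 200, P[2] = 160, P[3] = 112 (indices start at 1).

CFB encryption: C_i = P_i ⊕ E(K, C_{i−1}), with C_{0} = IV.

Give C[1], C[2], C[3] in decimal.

C[1] = 157, C[2] = 199, C[3] = 77

C[1]: E(K, 175) = 85; 200 ⊕ 85 = 157.
C[2]: E(K, 157) = 103; 160 ⊕ 103 = 199.
C[3]: E(K, 199) = 61; 112 ⊕ 61 = 77.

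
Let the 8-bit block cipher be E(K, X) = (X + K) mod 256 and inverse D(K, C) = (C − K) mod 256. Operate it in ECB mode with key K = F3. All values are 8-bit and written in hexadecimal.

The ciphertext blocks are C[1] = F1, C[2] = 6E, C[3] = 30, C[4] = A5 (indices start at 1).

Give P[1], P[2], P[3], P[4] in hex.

ECB decryption: P_i = D(K, C_i).
P[1]: D(K, F1) = FE.
P[2]: D(K, 6E) = 7B.
P[3]: D(K, 30) = 3D.
P[4]: D(K, A5) = B2.

P[1] = FE, P[2] = 7B, P[3] = 3D, P[4] = B2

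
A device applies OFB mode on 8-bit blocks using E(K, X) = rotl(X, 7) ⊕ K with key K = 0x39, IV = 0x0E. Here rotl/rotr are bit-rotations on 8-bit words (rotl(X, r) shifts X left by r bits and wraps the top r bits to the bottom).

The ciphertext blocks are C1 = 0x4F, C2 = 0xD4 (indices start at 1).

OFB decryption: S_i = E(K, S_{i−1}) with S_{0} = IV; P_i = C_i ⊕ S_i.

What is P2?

P2 = 0xF2

P1: S = E(K, 0x0E) = 0x3E; 0x4F ⊕ 0x3E = 0x71.
P2: S = E(K, 0x3E) = 0x26; 0xD4 ⊕ 0x26 = 0xF2.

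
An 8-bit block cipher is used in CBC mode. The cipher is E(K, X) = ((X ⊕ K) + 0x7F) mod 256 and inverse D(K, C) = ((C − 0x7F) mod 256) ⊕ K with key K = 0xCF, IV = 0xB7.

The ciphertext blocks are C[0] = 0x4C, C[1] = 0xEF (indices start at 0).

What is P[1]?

P[1] = 0xF3

CBC decryption: P_i = D(K, C_i) ⊕ C_{i−1}, with C_{−1} = IV.
P[1]: D(K, 0xEF) = 0xBF; 0xBF ⊕ 0x4C = 0xF3.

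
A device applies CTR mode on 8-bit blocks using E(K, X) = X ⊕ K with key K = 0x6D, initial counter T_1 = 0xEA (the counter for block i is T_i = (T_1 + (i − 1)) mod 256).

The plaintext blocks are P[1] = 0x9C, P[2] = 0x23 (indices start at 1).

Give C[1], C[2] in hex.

CTR encryption: S_i = E(K, T_i) where T_i is the counter for block i; C_i = P_i ⊕ S_i.
C[1]: T = 0xEA, S = E(K, T) = 0x87; 0x9C ⊕ 0x87 = 0x1B.
C[2]: T = 0xEB, S = E(K, T) = 0x86; 0x23 ⊕ 0x86 = 0xA5.

C[1] = 0x1B, C[2] = 0xA5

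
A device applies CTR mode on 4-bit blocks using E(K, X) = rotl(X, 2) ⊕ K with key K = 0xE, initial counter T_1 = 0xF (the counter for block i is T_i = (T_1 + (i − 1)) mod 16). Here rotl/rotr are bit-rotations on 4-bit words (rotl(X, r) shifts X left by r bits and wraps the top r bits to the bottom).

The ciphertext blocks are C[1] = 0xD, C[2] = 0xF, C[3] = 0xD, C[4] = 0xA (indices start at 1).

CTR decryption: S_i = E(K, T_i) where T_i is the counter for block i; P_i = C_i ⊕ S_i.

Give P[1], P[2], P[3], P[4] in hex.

P[1]: T = 0xF, S = E(K, T) = 0x1; 0xD ⊕ 0x1 = 0xC.
P[2]: T = 0x0, S = E(K, T) = 0xE; 0xF ⊕ 0xE = 0x1.
P[3]: T = 0x1, S = E(K, T) = 0xA; 0xD ⊕ 0xA = 0x7.
P[4]: T = 0x2, S = E(K, T) = 0x6; 0xA ⊕ 0x6 = 0xC.

P[1] = 0xC, P[2] = 0x1, P[3] = 0x7, P[4] = 0xC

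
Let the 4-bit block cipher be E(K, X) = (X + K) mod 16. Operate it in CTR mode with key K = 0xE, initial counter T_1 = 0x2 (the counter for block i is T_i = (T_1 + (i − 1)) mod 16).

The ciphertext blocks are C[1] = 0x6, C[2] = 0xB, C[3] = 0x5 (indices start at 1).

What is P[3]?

P[3] = 0x7

CTR decryption: S_i = E(K, T_i) where T_i is the counter for block i; P_i = C_i ⊕ S_i.
P[3]: T = 0x4, S = E(K, T) = 0x2; 0x5 ⊕ 0x2 = 0x7.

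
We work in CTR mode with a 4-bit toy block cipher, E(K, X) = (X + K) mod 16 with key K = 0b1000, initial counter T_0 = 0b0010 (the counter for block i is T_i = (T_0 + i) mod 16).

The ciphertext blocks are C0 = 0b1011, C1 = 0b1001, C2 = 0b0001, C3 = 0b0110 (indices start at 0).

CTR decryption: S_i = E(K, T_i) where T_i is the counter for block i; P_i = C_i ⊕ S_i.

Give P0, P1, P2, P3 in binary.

P0: T = 0b0010, S = E(K, T) = 0b1010; 0b1011 ⊕ 0b1010 = 0b0001.
P1: T = 0b0011, S = E(K, T) = 0b1011; 0b1001 ⊕ 0b1011 = 0b0010.
P2: T = 0b0100, S = E(K, T) = 0b1100; 0b0001 ⊕ 0b1100 = 0b1101.
P3: T = 0b0101, S = E(K, T) = 0b1101; 0b0110 ⊕ 0b1101 = 0b1011.

P0 = 0b0001, P1 = 0b0010, P2 = 0b1101, P3 = 0b1011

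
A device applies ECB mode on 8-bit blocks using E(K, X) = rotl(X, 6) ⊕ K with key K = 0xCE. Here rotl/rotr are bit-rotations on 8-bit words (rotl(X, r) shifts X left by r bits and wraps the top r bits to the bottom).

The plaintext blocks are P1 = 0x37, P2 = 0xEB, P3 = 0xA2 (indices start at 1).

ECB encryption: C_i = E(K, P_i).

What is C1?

C1 = 0x03

C1: E(K, 0x37) = 0x03.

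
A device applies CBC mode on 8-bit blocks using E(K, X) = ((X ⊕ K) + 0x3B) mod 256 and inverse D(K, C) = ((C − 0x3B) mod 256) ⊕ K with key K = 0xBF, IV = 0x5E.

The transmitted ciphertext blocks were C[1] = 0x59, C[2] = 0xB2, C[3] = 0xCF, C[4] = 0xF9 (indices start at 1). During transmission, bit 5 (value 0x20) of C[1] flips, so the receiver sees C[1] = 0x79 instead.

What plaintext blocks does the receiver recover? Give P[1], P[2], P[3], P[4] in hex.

CBC decryption: P_i = D(K, C_i) ⊕ C_{i−1}, with C_{0} = IV.
Only C[1] changed, to 0x79. In CBC, a change in C_i garbles P_i and flips the same bit in P_{i+1}. Decrypting the received ciphertext:
P[1]: D(K, 0x79) = 0x81; 0x81 ⊕ 0x5E = 0xDF.
P[2]: D(K, 0xB2) = 0xC8; 0xC8 ⊕ 0x79 = 0xB1.
P[3]: D(K, 0xCF) = 0x2B; 0x2B ⊕ 0xB2 = 0x99.
P[4]: D(K, 0xF9) = 0x01; 0x01 ⊕ 0xCF = 0xCE.
Blocks that differ from the original plaintext: P[1], P[2].

P[1] = 0xDF, P[2] = 0xB1, P[3] = 0x99, P[4] = 0xCE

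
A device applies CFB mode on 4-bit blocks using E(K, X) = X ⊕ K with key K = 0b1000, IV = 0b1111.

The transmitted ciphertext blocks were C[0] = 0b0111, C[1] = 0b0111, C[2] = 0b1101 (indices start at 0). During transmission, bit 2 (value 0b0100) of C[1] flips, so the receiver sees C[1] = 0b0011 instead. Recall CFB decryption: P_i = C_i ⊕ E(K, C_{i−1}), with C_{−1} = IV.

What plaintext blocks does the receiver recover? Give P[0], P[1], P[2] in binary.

Only C[1] changed, to 0b0011. In CFB, a change in C_i flips the same bit in P_i and garbles P_{i+1}. Decrypting the received ciphertext:
P[0]: E(K, 0b1111) = 0b0111; 0b0111 ⊕ 0b0111 = 0b0000.
P[1]: E(K, 0b0111) = 0b1111; 0b0011 ⊕ 0b1111 = 0b1100.
P[2]: E(K, 0b0011) = 0b1011; 0b1101 ⊕ 0b1011 = 0b0110.
Blocks that differ from the original plaintext: P[1], P[2].

P[0] = 0b0000, P[1] = 0b1100, P[2] = 0b0110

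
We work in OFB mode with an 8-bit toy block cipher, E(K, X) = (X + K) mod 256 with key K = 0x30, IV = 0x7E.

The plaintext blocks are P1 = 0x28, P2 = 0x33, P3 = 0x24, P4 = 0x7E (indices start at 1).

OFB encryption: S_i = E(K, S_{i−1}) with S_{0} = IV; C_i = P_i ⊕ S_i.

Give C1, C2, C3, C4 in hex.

C1 = 0x86, C2 = 0xED, C3 = 0x2A, C4 = 0x40

C1: S = E(K, 0x7E) = 0xAE; 0x28 ⊕ 0xAE = 0x86.
C2: S = E(K, 0xAE) = 0xDE; 0x33 ⊕ 0xDE = 0xED.
C3: S = E(K, 0xDE) = 0x0E; 0x24 ⊕ 0x0E = 0x2A.
C4: S = E(K, 0x0E) = 0x3E; 0x7E ⊕ 0x3E = 0x40.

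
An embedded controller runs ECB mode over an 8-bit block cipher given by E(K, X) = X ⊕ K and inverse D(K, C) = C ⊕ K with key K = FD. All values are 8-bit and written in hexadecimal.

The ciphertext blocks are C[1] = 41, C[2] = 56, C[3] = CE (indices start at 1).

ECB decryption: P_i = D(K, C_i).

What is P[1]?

P[1] = BC

P[1]: D(K, 41) = BC.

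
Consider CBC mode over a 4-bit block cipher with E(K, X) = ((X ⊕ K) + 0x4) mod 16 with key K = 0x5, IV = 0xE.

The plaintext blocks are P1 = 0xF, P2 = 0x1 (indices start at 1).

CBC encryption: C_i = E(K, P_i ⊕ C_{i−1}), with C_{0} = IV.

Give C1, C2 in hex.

C1 = 0x8, C2 = 0x0

C1: P1 ⊕ 0xE = 0x1; E(K, 0x1) = 0x8.
C2: P2 ⊕ 0x8 = 0x9; E(K, 0x9) = 0x0.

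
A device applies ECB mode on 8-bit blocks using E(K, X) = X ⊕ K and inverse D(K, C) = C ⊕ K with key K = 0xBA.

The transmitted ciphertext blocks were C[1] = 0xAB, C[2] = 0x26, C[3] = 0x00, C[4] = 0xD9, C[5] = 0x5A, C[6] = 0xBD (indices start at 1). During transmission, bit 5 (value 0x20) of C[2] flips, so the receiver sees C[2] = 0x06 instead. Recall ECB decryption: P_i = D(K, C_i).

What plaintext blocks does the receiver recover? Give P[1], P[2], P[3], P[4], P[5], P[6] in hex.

P[1] = 0x11, P[2] = 0xBC, P[3] = 0xBA, P[4] = 0x63, P[5] = 0xE0, P[6] = 0x07

Only C[2] changed, to 0x06. In ECB, a change in C_i affects only P_i. Decrypting the received ciphertext:
P[1]: D(K, 0xAB) = 0x11.
P[2]: D(K, 0x06) = 0xBC.
P[3]: D(K, 0x00) = 0xBA.
P[4]: D(K, 0xD9) = 0x63.
P[5]: D(K, 0x5A) = 0xE0.
P[6]: D(K, 0xBD) = 0x07.
Blocks that differ from the original plaintext: P[2].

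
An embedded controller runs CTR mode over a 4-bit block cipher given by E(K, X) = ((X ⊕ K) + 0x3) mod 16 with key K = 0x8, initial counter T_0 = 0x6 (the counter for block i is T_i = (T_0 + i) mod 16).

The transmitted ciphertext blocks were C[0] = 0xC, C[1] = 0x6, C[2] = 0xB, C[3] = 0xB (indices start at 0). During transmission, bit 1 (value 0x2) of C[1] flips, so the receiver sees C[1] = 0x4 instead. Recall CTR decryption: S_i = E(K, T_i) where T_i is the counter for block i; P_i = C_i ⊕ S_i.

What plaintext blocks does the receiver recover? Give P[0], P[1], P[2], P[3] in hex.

P[0] = 0xD, P[1] = 0x6, P[2] = 0x8, P[3] = 0xF

Only C[1] changed, to 0x4. In CTR, a change in C_i flips the same bit in P_i only; the keystream is unaffected. Decrypting the received ciphertext:
P[0]: T = 0x6, S = E(K, T) = 0x1; 0xC ⊕ 0x1 = 0xD.
P[1]: T = 0x7, S = E(K, T) = 0x2; 0x4 ⊕ 0x2 = 0x6.
P[2]: T = 0x8, S = E(K, T) = 0x3; 0xB ⊕ 0x3 = 0x8.
P[3]: T = 0x9, S = E(K, T) = 0x4; 0xB ⊕ 0x4 = 0xF.
Blocks that differ from the original plaintext: P[1].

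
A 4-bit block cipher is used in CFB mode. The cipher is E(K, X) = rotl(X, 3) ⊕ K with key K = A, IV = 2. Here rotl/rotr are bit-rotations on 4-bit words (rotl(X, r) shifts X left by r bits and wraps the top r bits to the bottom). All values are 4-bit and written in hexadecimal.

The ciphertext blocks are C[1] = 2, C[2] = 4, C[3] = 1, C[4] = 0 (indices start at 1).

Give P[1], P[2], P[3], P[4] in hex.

CFB decryption: P_i = C_i ⊕ E(K, C_{i−1}), with C_{0} = IV.
P[1]: E(K, 2) = B; 2 ⊕ B = 9.
P[2]: E(K, 2) = B; 4 ⊕ B = F.
P[3]: E(K, 4) = 8; 1 ⊕ 8 = 9.
P[4]: E(K, 1) = 2; 0 ⊕ 2 = 2.

P[1] = 9, P[2] = F, P[3] = 9, P[4] = 2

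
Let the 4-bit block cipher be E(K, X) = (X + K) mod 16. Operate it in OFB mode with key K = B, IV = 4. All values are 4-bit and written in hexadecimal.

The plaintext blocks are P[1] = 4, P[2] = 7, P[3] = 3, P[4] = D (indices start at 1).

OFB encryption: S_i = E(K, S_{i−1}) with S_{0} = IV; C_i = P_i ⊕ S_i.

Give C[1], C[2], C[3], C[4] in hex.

C[1] = B, C[2] = D, C[3] = 6, C[4] = D

C[1]: S = E(K, 4) = F; 4 ⊕ F = B.
C[2]: S = E(K, F) = A; 7 ⊕ A = D.
C[3]: S = E(K, A) = 5; 3 ⊕ 5 = 6.
C[4]: S = E(K, 5) = 0; D ⊕ 0 = D.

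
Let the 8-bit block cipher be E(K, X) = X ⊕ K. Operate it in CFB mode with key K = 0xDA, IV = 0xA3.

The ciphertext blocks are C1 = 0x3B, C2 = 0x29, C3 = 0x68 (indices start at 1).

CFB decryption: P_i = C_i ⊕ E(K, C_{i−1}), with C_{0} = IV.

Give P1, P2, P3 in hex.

P1: E(K, 0xA3) = 0x79; 0x3B ⊕ 0x79 = 0x42.
P2: E(K, 0x3B) = 0xE1; 0x29 ⊕ 0xE1 = 0xC8.
P3: E(K, 0x29) = 0xF3; 0x68 ⊕ 0xF3 = 0x9B.

P1 = 0x42, P2 = 0xC8, P3 = 0x9B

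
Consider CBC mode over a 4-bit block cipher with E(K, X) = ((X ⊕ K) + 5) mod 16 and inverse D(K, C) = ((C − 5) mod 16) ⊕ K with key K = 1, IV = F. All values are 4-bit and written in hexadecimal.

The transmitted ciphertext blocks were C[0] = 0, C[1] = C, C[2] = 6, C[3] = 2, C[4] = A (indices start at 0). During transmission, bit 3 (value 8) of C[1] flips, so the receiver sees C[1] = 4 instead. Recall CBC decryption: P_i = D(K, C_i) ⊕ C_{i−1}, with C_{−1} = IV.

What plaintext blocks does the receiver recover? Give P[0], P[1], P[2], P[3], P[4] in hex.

P[0] = 5, P[1] = E, P[2] = 4, P[3] = A, P[4] = 6

Only C[1] changed, to 4. In CBC, a change in C_i garbles P_i and flips the same bit in P_{i+1}. Decrypting the received ciphertext:
P[0]: D(K, 0) = A; A ⊕ F = 5.
P[1]: D(K, 4) = E; E ⊕ 0 = E.
P[2]: D(K, 6) = 0; 0 ⊕ 4 = 4.
P[3]: D(K, 2) = C; C ⊕ 6 = A.
P[4]: D(K, A) = 4; 4 ⊕ 2 = 6.
Blocks that differ from the original plaintext: P[1], P[2].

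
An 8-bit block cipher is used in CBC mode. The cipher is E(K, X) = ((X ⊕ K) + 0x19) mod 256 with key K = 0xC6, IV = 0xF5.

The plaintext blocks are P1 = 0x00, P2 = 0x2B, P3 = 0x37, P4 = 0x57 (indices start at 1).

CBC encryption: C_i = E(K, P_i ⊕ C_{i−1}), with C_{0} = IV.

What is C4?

C1: P1 ⊕ 0xF5 = 0xF5; E(K, 0xF5) = 0x4C.
C2: P2 ⊕ 0x4C = 0x67; E(K, 0x67) = 0xBA.
C3: P3 ⊕ 0xBA = 0x8D; E(K, 0x8D) = 0x64.
C4: P4 ⊕ 0x64 = 0x33; E(K, 0x33) = 0x0E.

C4 = 0x0E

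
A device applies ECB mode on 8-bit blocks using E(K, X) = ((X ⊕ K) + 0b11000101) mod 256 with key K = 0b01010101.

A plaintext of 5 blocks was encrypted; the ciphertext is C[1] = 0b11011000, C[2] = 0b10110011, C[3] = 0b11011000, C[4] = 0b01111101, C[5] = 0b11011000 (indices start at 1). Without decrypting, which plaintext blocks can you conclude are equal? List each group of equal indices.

P[1] = P[3] = P[5]

ECB encrypts each block independently with the same key, so equal ciphertext blocks imply equal plaintext blocks.
C[1] = C[3] = C[5] = 0b11011000, so P[1] = P[3] = P[5].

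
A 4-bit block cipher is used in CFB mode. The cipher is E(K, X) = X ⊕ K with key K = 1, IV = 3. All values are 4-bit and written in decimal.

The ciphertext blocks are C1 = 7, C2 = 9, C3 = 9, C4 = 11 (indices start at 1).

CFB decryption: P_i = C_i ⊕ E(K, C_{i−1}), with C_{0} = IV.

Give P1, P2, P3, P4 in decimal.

P1 = 5, P2 = 15, P3 = 1, P4 = 3

P1: E(K, 3) = 2; 7 ⊕ 2 = 5.
P2: E(K, 7) = 6; 9 ⊕ 6 = 15.
P3: E(K, 9) = 8; 9 ⊕ 8 = 1.
P4: E(K, 9) = 8; 11 ⊕ 8 = 3.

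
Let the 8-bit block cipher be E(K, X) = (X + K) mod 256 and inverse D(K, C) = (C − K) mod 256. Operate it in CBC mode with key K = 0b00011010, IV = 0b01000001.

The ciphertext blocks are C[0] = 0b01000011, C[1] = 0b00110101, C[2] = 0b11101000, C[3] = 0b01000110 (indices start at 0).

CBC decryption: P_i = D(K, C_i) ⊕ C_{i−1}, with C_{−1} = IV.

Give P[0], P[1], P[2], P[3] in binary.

P[0] = 0b01101000, P[1] = 0b01011000, P[2] = 0b11111011, P[3] = 0b11000100

P[0]: D(K, 0b01000011) = 0b00101001; 0b00101001 ⊕ 0b01000001 = 0b01101000.
P[1]: D(K, 0b00110101) = 0b00011011; 0b00011011 ⊕ 0b01000011 = 0b01011000.
P[2]: D(K, 0b11101000) = 0b11001110; 0b11001110 ⊕ 0b00110101 = 0b11111011.
P[3]: D(K, 0b01000110) = 0b00101100; 0b00101100 ⊕ 0b11101000 = 0b11000100.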